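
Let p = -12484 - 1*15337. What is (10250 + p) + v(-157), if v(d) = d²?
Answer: 7078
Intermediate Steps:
p = -27821 (p = -12484 - 15337 = -27821)
(10250 + p) + v(-157) = (10250 - 27821) + (-157)² = -17571 + 24649 = 7078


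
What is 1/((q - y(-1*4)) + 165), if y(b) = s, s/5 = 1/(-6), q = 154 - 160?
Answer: 6/959 ≈ 0.0062565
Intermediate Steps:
q = -6
s = -5/6 (s = 5/(-6) = 5*(-1/6) = -5/6 ≈ -0.83333)
y(b) = -5/6
1/((q - y(-1*4)) + 165) = 1/((-6 - 1*(-5/6)) + 165) = 1/((-6 + 5/6) + 165) = 1/(-31/6 + 165) = 1/(959/6) = 6/959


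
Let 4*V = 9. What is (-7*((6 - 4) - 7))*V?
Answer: 315/4 ≈ 78.750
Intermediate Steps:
V = 9/4 (V = (¼)*9 = 9/4 ≈ 2.2500)
(-7*((6 - 4) - 7))*V = -7*((6 - 4) - 7)*(9/4) = -7*(2 - 7)*(9/4) = -7*(-5)*(9/4) = 35*(9/4) = 315/4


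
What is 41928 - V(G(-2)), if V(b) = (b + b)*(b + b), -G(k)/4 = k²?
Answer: 40904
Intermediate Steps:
G(k) = -4*k²
V(b) = 4*b² (V(b) = (2*b)*(2*b) = 4*b²)
41928 - V(G(-2)) = 41928 - 4*(-4*(-2)²)² = 41928 - 4*(-4*4)² = 41928 - 4*(-16)² = 41928 - 4*256 = 41928 - 1*1024 = 41928 - 1024 = 40904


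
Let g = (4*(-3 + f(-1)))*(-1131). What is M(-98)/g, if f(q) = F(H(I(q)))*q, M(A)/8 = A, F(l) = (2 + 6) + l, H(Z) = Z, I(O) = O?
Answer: -98/5655 ≈ -0.017330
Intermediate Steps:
F(l) = 8 + l
M(A) = 8*A
f(q) = q*(8 + q) (f(q) = (8 + q)*q = q*(8 + q))
g = 45240 (g = (4*(-3 - (8 - 1)))*(-1131) = (4*(-3 - 1*7))*(-1131) = (4*(-3 - 7))*(-1131) = (4*(-10))*(-1131) = -40*(-1131) = 45240)
M(-98)/g = (8*(-98))/45240 = -784*1/45240 = -98/5655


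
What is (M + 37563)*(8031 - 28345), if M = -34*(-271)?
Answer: -950227978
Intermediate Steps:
M = 9214
(M + 37563)*(8031 - 28345) = (9214 + 37563)*(8031 - 28345) = 46777*(-20314) = -950227978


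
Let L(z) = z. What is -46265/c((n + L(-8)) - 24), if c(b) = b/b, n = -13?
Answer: -46265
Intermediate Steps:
c(b) = 1
-46265/c((n + L(-8)) - 24) = -46265/1 = -46265*1 = -46265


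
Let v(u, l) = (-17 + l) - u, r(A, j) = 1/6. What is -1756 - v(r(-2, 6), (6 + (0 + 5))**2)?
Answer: -11159/6 ≈ -1859.8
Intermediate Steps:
r(A, j) = 1/6
v(u, l) = -17 + l - u
-1756 - v(r(-2, 6), (6 + (0 + 5))**2) = -1756 - (-17 + (6 + (0 + 5))**2 - 1*1/6) = -1756 - (-17 + (6 + 5)**2 - 1/6) = -1756 - (-17 + 11**2 - 1/6) = -1756 - (-17 + 121 - 1/6) = -1756 - 1*623/6 = -1756 - 623/6 = -11159/6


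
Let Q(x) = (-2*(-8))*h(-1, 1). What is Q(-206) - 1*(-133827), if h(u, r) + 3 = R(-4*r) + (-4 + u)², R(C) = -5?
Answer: 134099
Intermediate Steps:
h(u, r) = -8 + (-4 + u)² (h(u, r) = -3 + (-5 + (-4 + u)²) = -8 + (-4 + u)²)
Q(x) = 272 (Q(x) = (-2*(-8))*(-8 + (-4 - 1)²) = 16*(-8 + (-5)²) = 16*(-8 + 25) = 16*17 = 272)
Q(-206) - 1*(-133827) = 272 - 1*(-133827) = 272 + 133827 = 134099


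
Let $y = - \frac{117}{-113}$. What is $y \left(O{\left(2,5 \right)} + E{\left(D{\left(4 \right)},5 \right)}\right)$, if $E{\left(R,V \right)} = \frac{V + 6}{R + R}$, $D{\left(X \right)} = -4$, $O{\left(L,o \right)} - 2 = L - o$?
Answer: $- \frac{2223}{904} \approx -2.4591$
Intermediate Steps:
$O{\left(L,o \right)} = 2 + L - o$ ($O{\left(L,o \right)} = 2 + \left(L - o\right) = 2 + L - o$)
$y = \frac{117}{113}$ ($y = \left(-117\right) \left(- \frac{1}{113}\right) = \frac{117}{113} \approx 1.0354$)
$E{\left(R,V \right)} = \frac{6 + V}{2 R}$
$y \left(O{\left(2,5 \right)} + E{\left(D{\left(4 \right)},5 \right)}\right) = \frac{117 \left(\left(2 + 2 - 5\right) + \frac{6 + 5}{2 \left(-4\right)}\right)}{113} = \frac{117 \left(\left(2 + 2 - 5\right) + \frac{1}{2} \left(- \frac{1}{4}\right) 11\right)}{113} = \frac{117 \left(-1 - \frac{11}{8}\right)}{113} = \frac{117}{113} \left(- \frac{19}{8}\right) = - \frac{2223}{904}$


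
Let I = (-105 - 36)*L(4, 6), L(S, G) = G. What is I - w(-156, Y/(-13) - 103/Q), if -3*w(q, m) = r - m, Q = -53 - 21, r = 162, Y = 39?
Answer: -175705/222 ≈ -791.46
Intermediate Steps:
Q = -74
I = -846 (I = (-105 - 36)*6 = -141*6 = -846)
w(q, m) = -54 + m/3 (w(q, m) = -(162 - m)/3 = -54 + m/3)
I - w(-156, Y/(-13) - 103/Q) = -846 - (-54 + (39/(-13) - 103/(-74))/3) = -846 - (-54 + (39*(-1/13) - 103*(-1/74))/3) = -846 - (-54 + (-3 + 103/74)/3) = -846 - (-54 + (⅓)*(-119/74)) = -846 - (-54 - 119/222) = -846 - 1*(-12107/222) = -846 + 12107/222 = -175705/222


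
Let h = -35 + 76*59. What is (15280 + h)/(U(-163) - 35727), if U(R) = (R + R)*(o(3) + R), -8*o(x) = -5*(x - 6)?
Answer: 78916/72089 ≈ 1.0947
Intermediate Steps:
o(x) = -15/4 + 5*x/8 (o(x) = -(-5)*(x - 6)/8 = -(-5)*(-6 + x)/8 = -(30 - 5*x)/8 = -15/4 + 5*x/8)
h = 4449 (h = -35 + 4484 = 4449)
U(R) = 2*R*(-15/8 + R) (U(R) = (R + R)*((-15/4 + (5/8)*3) + R) = (2*R)*((-15/4 + 15/8) + R) = (2*R)*(-15/8 + R) = 2*R*(-15/8 + R))
(15280 + h)/(U(-163) - 35727) = (15280 + 4449)/((¼)*(-163)*(-15 + 8*(-163)) - 35727) = 19729/((¼)*(-163)*(-15 - 1304) - 35727) = 19729/((¼)*(-163)*(-1319) - 35727) = 19729/(214997/4 - 35727) = 19729/(72089/4) = 19729*(4/72089) = 78916/72089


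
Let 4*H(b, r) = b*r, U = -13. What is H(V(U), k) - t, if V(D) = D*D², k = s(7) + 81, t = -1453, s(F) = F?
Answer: -46881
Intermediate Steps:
k = 88 (k = 7 + 81 = 88)
V(D) = D³
H(b, r) = b*r/4 (H(b, r) = (b*r)/4 = b*r/4)
H(V(U), k) - t = (¼)*(-13)³*88 - 1*(-1453) = (¼)*(-2197)*88 + 1453 = -48334 + 1453 = -46881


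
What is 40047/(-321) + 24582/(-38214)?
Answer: -85458160/681483 ≈ -125.40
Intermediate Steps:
40047/(-321) + 24582/(-38214) = 40047*(-1/321) + 24582*(-1/38214) = -13349/107 - 4097/6369 = -85458160/681483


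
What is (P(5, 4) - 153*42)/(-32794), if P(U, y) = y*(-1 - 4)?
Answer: 3223/16397 ≈ 0.19656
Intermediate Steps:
P(U, y) = -5*y (P(U, y) = y*(-5) = -5*y)
(P(5, 4) - 153*42)/(-32794) = (-5*4 - 153*42)/(-32794) = (-20 - 6426)*(-1/32794) = -6446*(-1/32794) = 3223/16397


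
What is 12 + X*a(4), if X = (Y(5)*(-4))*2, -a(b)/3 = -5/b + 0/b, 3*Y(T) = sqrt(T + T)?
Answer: 12 - 10*sqrt(10) ≈ -19.623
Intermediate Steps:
Y(T) = sqrt(2)*sqrt(T)/3 (Y(T) = sqrt(T + T)/3 = sqrt(2*T)/3 = (sqrt(2)*sqrt(T))/3 = sqrt(2)*sqrt(T)/3)
a(b) = 15/b (a(b) = -3*(-5/b + 0/b) = -3*(-5/b + 0) = -(-15)/b = 15/b)
X = -8*sqrt(10)/3 (X = ((sqrt(2)*sqrt(5)/3)*(-4))*2 = ((sqrt(10)/3)*(-4))*2 = -4*sqrt(10)/3*2 = -8*sqrt(10)/3 ≈ -8.4327)
12 + X*a(4) = 12 + (-8*sqrt(10)/3)*(15/4) = 12 + (-8*sqrt(10)/3)*(15*(1/4)) = 12 - 8*sqrt(10)/3*(15/4) = 12 - 10*sqrt(10)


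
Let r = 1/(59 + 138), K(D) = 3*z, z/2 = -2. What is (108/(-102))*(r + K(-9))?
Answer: 2502/197 ≈ 12.701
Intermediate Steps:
z = -4 (z = 2*(-2) = -4)
K(D) = -12 (K(D) = 3*(-4) = -12)
r = 1/197 ≈ 0.0050761
(108/(-102))*(r + K(-9)) = (108/(-102))*(1/197 - 12) = (108*(-1/102))*(-2363/197) = -18/17*(-2363/197) = 2502/197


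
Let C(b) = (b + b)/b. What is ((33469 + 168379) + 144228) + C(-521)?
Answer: 346078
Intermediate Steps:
C(b) = 2 (C(b) = (2*b)/b = 2)
((33469 + 168379) + 144228) + C(-521) = ((33469 + 168379) + 144228) + 2 = (201848 + 144228) + 2 = 346076 + 2 = 346078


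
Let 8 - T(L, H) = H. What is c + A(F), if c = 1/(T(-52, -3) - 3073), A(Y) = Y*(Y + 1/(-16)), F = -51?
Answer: 63792169/24496 ≈ 2604.2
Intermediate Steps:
T(L, H) = 8 - H
A(Y) = Y*(-1/16 + Y) (A(Y) = Y*(Y - 1/16) = Y*(-1/16 + Y))
c = -1/3062 (c = 1/((8 - 1*(-3)) - 3073) = 1/((8 + 3) - 3073) = 1/(11 - 3073) = 1/(-3062) = -1/3062 ≈ -0.00032658)
c + A(F) = -1/3062 - 51*(-1/16 - 51) = -1/3062 - 51*(-817/16) = -1/3062 + 41667/16 = 63792169/24496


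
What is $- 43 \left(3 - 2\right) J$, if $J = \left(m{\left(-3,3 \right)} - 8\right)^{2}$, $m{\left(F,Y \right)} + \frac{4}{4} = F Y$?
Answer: $-13932$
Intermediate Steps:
$m{\left(F,Y \right)} = -1 + F Y$
$J = 324$ ($J = \left(\left(-1 - 9\right) - 8\right)^{2} = \left(-10 - 8\right)^{2} = \left(-18\right)^{2} = 324$)
$- 43 \left(3 - 2\right) J = - 43 \left(3 - 2\right) 324 = \left(-43\right) 1 \cdot 324 = \left(-43\right) 324 = -13932$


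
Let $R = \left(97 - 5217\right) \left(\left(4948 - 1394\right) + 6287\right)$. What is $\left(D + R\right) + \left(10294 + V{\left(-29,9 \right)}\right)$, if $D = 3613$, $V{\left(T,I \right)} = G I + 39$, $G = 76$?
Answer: $-50371290$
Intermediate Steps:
$V{\left(T,I \right)} = 39 + 76 I$ ($V{\left(T,I \right)} = 76 I + 39 = 39 + 76 I$)
$R = -50385920$ ($R = - 5120 \left(3554 + 6287\right) = \left(-5120\right) 9841 = -50385920$)
$\left(D + R\right) + \left(10294 + V{\left(-29,9 \right)}\right) = \left(3613 - 50385920\right) + \left(10294 + \left(39 + 76 \cdot 9\right)\right) = -50382307 + \left(10294 + \left(39 + 684\right)\right) = -50382307 + \left(10294 + 723\right) = -50382307 + 11017 = -50371290$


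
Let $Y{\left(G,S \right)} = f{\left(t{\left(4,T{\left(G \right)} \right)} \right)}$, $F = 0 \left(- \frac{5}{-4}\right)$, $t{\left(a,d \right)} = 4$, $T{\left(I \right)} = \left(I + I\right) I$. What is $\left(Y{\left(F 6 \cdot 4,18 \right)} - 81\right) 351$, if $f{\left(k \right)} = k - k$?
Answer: $-28431$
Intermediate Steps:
$T{\left(I \right)} = 2 I^{2}$ ($T{\left(I \right)} = 2 I I = 2 I^{2}$)
$F = 0$ ($F = 0 \left(\left(-5\right) \left(- \frac{1}{4}\right)\right) = 0 \cdot \frac{5}{4} = 0$)
$f{\left(k \right)} = 0$
$Y{\left(G,S \right)} = 0$
$\left(Y{\left(F 6 \cdot 4,18 \right)} - 81\right) 351 = \left(0 - 81\right) 351 = \left(-81\right) 351 = -28431$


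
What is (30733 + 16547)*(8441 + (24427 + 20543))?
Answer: 2525272080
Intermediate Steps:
(30733 + 16547)*(8441 + (24427 + 20543)) = 47280*(8441 + 44970) = 47280*53411 = 2525272080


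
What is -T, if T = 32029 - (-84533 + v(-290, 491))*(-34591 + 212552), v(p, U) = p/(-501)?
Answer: -7536796621552/501 ≈ -1.5044e+10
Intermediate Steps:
v(p, U) = -p/501 (v(p, U) = p*(-1/501) = -p/501)
T = 7536796621552/501 (T = 32029 - (-84533 - 1/501*(-290))*(-34591 + 212552) = 32029 - (-84533 + 290/501)*177961 = 32029 - (-42350743)*177961/501 = 32029 - 1*(-7536780575023/501) = 32029 + 7536780575023/501 = 7536796621552/501 ≈ 1.5044e+10)
-T = -1*7536796621552/501 = -7536796621552/501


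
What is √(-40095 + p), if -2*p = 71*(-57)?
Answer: I*√152286/2 ≈ 195.12*I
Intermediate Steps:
p = 4047/2 (p = -71*(-57)/2 = -½*(-4047) = 4047/2 ≈ 2023.5)
√(-40095 + p) = √(-40095 + 4047/2) = √(-76143/2) = I*√152286/2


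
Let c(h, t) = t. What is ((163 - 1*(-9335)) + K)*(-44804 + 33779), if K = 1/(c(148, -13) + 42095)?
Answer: -4406635577925/42082 ≈ -1.0472e+8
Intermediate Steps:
K = 1/42082 (K = 1/(-13 + 42095) = 1/42082 ≈ 2.3763e-5)
((163 - 1*(-9335)) + K)*(-44804 + 33779) = ((163 - 1*(-9335)) + 1/42082)*(-44804 + 33779) = ((163 + 9335) + 1/42082)*(-11025) = (9498 + 1/42082)*(-11025) = (399694837/42082)*(-11025) = -4406635577925/42082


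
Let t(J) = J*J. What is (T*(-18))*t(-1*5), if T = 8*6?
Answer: -21600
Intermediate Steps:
T = 48
t(J) = J²
(T*(-18))*t(-1*5) = (48*(-18))*(-1*5)² = -864*(-5)² = -864*25 = -21600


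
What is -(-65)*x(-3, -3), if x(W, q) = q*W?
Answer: 585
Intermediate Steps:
x(W, q) = W*q
-(-65)*x(-3, -3) = -(-65)*(-3*(-3)) = -(-65)*9 = -1*(-585) = 585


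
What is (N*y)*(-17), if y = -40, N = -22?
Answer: -14960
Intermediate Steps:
(N*y)*(-17) = -22*(-40)*(-17) = 880*(-17) = -14960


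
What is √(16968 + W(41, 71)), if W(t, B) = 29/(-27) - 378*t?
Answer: √118983/9 ≈ 38.327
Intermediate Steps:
W(t, B) = -29/27 - 378*t (W(t, B) = 29*(-1/27) - 63*6*t = -29/27 - 63*6*t = -29/27 - 378*t)
√(16968 + W(41, 71)) = √(16968 + (-29/27 - 378*41)) = √(16968 + (-29/27 - 15498)) = √(16968 - 418475/27) = √(39661/27) = √118983/9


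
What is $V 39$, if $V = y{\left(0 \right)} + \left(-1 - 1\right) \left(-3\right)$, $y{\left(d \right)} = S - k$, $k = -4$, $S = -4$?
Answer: $234$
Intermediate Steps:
$y{\left(d \right)} = 0$ ($y{\left(d \right)} = -4 - -4 = -4 + 4 = 0$)
$V = 6$ ($V = 0 + \left(-1 - 1\right) \left(-3\right) = 0 - -6 = 0 + 6 = 6$)
$V 39 = 6 \cdot 39 = 234$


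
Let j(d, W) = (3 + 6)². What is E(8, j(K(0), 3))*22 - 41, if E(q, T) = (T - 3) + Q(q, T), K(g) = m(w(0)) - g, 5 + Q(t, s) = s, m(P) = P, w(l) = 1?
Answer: 3347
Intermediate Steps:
Q(t, s) = -5 + s
K(g) = 1 - g
j(d, W) = 81 (j(d, W) = 9² = 81)
E(q, T) = -8 + 2*T (E(q, T) = (T - 3) + (-5 + T) = (-3 + T) + (-5 + T) = -8 + 2*T)
E(8, j(K(0), 3))*22 - 41 = (-8 + 2*81)*22 - 41 = (-8 + 162)*22 - 41 = 154*22 - 41 = 3388 - 41 = 3347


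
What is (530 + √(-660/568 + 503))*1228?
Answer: 650840 + 614*√10119062/71 ≈ 6.7835e+5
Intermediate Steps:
(530 + √(-660/568 + 503))*1228 = (530 + √(-660*1/568 + 503))*1228 = (530 + √(-165/142 + 503))*1228 = (530 + √(71261/142))*1228 = (530 + √10119062/142)*1228 = 650840 + 614*√10119062/71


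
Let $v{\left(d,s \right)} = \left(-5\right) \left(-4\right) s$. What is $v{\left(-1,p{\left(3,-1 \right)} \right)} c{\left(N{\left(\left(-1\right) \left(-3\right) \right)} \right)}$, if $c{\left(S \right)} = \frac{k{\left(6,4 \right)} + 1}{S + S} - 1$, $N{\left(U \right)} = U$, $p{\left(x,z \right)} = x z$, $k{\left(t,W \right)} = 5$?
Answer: $0$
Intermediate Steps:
$v{\left(d,s \right)} = 20 s$
$c{\left(S \right)} = -1 + \frac{3}{S}$ ($c{\left(S \right)} = \frac{5 + 1}{S + S} - 1 = \frac{6}{2 S} - 1 = 6 \frac{1}{2 S} - 1 = \frac{3}{S} - 1 = -1 + \frac{3}{S}$)
$v{\left(-1,p{\left(3,-1 \right)} \right)} c{\left(N{\left(\left(-1\right) \left(-3\right) \right)} \right)} = 20 \cdot 3 \left(-1\right) \frac{3 - \left(-1\right) \left(-3\right)}{\left(-1\right) \left(-3\right)} = 20 \left(-3\right) \frac{3 - 3}{3} = - 60 \frac{3 - 3}{3} = - 60 \cdot \frac{1}{3} \cdot 0 = \left(-60\right) 0 = 0$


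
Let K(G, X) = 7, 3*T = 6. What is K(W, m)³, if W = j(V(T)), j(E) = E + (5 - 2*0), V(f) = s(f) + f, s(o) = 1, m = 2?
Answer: 343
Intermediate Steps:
T = 2 (T = (⅓)*6 = 2)
V(f) = 1 + f
j(E) = 5 + E (j(E) = E + (5 + 0) = E + 5 = 5 + E)
W = 8 (W = 5 + (1 + 2) = 5 + 3 = 8)
K(W, m)³ = 7³ = 343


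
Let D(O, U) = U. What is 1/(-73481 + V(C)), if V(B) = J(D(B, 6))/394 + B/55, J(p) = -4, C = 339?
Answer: -10835/796099962 ≈ -1.3610e-5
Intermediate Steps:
V(B) = -2/197 + B/55 (V(B) = -4/394 + B/55 = -4*1/394 + B*(1/55) = -2/197 + B/55)
1/(-73481 + V(C)) = 1/(-73481 + (-2/197 + (1/55)*339)) = 1/(-73481 + (-2/197 + 339/55)) = 1/(-73481 + 66673/10835) = 1/(-796099962/10835) = -10835/796099962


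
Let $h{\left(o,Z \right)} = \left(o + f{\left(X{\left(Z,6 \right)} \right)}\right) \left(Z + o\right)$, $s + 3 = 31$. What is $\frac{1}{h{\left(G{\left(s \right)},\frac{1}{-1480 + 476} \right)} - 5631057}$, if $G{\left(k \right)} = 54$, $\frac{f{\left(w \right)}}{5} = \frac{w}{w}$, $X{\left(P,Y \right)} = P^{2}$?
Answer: $- \frac{1004}{5650382543} \approx -1.7769 \cdot 10^{-7}$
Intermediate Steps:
$s = 28$ ($s = -3 + 31 = 28$)
$f{\left(w \right)} = 5$ ($f{\left(w \right)} = 5 \frac{w}{w} = 5 \cdot 1 = 5$)
$h{\left(o,Z \right)} = \left(5 + o\right) \left(Z + o\right)$ ($h{\left(o,Z \right)} = \left(o + 5\right) \left(Z + o\right) = \left(5 + o\right) \left(Z + o\right)$)
$\frac{1}{h{\left(G{\left(s \right)},\frac{1}{-1480 + 476} \right)} - 5631057} = \frac{1}{\left(54^{2} + \frac{5}{-1480 + 476} + 5 \cdot 54 + \frac{1}{-1480 + 476} \cdot 54\right) - 5631057} = \frac{1}{\left(2916 + \frac{5}{-1004} + 270 + \frac{1}{-1004} \cdot 54\right) - 5631057} = \frac{1}{\left(2916 + 5 \left(- \frac{1}{1004}\right) + 270 - \frac{27}{502}\right) - 5631057} = \frac{1}{\left(2916 - \frac{5}{1004} + 270 - \frac{27}{502}\right) - 5631057} = \frac{1}{\frac{3198685}{1004} - 5631057} = \frac{1}{- \frac{5650382543}{1004}} = - \frac{1004}{5650382543}$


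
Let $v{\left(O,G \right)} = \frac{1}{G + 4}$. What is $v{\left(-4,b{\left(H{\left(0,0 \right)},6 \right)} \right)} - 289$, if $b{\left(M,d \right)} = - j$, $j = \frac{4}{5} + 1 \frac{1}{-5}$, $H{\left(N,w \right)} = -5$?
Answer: $- \frac{4908}{17} \approx -288.71$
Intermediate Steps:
$j = \frac{3}{5}$ ($j = 4 \cdot \frac{1}{5} + 1 \left(- \frac{1}{5}\right) = \frac{4}{5} - \frac{1}{5} = \frac{3}{5} \approx 0.6$)
$b{\left(M,d \right)} = - \frac{3}{5}$ ($b{\left(M,d \right)} = \left(-1\right) \frac{3}{5} = - \frac{3}{5}$)
$v{\left(O,G \right)} = \frac{1}{4 + G}$
$v{\left(-4,b{\left(H{\left(0,0 \right)},6 \right)} \right)} - 289 = \frac{1}{4 - \frac{3}{5}} - 289 = \frac{1}{\frac{17}{5}} - 289 = \frac{5}{17} - 289 = - \frac{4908}{17}$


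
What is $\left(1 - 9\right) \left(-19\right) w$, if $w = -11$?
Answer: $-1672$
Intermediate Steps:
$\left(1 - 9\right) \left(-19\right) w = \left(1 - 9\right) \left(-19\right) \left(-11\right) = \left(-8\right) \left(-19\right) \left(-11\right) = 152 \left(-11\right) = -1672$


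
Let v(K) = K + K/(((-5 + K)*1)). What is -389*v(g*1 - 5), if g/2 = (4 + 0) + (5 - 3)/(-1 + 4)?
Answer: 5057/6 ≈ 842.83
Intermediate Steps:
g = 28/3 (g = 2*((4 + 0) + (5 - 3)/(-1 + 4)) = 2*(4 + 2/3) = 2*(4 + 2*(⅓)) = 2*(4 + ⅔) = 2*(14/3) = 28/3 ≈ 9.3333)
v(K) = K + K/(-5 + K)
-389*v(g*1 - 5) = -389*((28/3)*1 - 5)*(-4 + ((28/3)*1 - 5))/(-5 + ((28/3)*1 - 5)) = -389*(28/3 - 5)*(-4 + (28/3 - 5))/(-5 + (28/3 - 5)) = -5057*(-4 + 13/3)/(3*(-5 + 13/3)) = -5057/(3*(-⅔)*3) = -5057*(-3)/(3*2*3) = -389*(-13/6) = 5057/6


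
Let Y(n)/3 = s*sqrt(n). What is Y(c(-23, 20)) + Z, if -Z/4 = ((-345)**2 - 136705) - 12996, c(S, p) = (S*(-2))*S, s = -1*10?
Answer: 122704 - 690*I*sqrt(2) ≈ 1.227e+5 - 975.81*I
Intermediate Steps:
s = -10
c(S, p) = -2*S**2 (c(S, p) = (-2*S)*S = -2*S**2)
Y(n) = -30*sqrt(n) (Y(n) = 3*(-10*sqrt(n)) = -30*sqrt(n))
Z = 122704 (Z = -4*(((-345)**2 - 136705) - 12996) = -4*((119025 - 136705) - 12996) = -4*(-17680 - 12996) = -4*(-30676) = 122704)
Y(c(-23, 20)) + Z = -30*23*I*sqrt(2) + 122704 = -690*I*sqrt(2) + 122704 = 122704 - 690*I*sqrt(2)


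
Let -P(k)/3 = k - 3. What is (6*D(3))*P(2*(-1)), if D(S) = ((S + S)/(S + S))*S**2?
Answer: 810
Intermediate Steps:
P(k) = 9 - 3*k (P(k) = -3*(k - 3) = -3*(-3 + k) = 9 - 3*k)
D(S) = S**2 (D(S) = ((2*S)/((2*S)))*S**2 = ((2*S)*(1/(2*S)))*S**2 = 1*S**2 = S**2)
(6*D(3))*P(2*(-1)) = (6*3**2)*(9 - 6*(-1)) = (6*9)*(9 - 3*(-2)) = 54*(9 + 6) = 54*15 = 810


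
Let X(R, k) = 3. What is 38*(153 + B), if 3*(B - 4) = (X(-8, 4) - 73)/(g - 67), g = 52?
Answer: 54226/9 ≈ 6025.1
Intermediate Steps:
B = 50/9 (B = 4 + ((3 - 73)/(52 - 67))/3 = 4 + (-70/(-15))/3 = 4 + (-70*(-1/15))/3 = 4 + (⅓)*(14/3) = 4 + 14/9 = 50/9 ≈ 5.5556)
38*(153 + B) = 38*(153 + 50/9) = 38*(1427/9) = 54226/9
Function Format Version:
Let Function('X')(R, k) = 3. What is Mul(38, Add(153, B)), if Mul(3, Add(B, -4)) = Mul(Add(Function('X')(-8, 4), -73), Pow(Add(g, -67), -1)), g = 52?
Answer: Rational(54226, 9) ≈ 6025.1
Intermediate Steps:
B = Rational(50, 9) (B = Add(4, Mul(Rational(1, 3), Mul(Add(3, -73), Pow(Add(52, -67), -1)))) = Add(4, Mul(Rational(1, 3), Mul(-70, Pow(-15, -1)))) = Add(4, Mul(Rational(1, 3), Mul(-70, Rational(-1, 15)))) = Add(4, Mul(Rational(1, 3), Rational(14, 3))) = Add(4, Rational(14, 9)) = Rational(50, 9) ≈ 5.5556)
Mul(38, Add(153, B)) = Mul(38, Add(153, Rational(50, 9))) = Mul(38, Rational(1427, 9)) = Rational(54226, 9)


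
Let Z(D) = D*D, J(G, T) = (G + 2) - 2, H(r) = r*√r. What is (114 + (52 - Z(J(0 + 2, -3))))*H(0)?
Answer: 0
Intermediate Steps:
H(r) = r^(3/2)
J(G, T) = G (J(G, T) = (2 + G) - 2 = G)
Z(D) = D²
(114 + (52 - Z(J(0 + 2, -3))))*H(0) = (114 + (52 - (0 + 2)²))*0^(3/2) = (114 + (52 - 1*2²))*0 = (114 + (52 - 1*4))*0 = (114 + (52 - 4))*0 = (114 + 48)*0 = 162*0 = 0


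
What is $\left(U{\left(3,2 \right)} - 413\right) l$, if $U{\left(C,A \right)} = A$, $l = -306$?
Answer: $125766$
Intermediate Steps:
$\left(U{\left(3,2 \right)} - 413\right) l = \left(2 - 413\right) \left(-306\right) = \left(-411\right) \left(-306\right) = 125766$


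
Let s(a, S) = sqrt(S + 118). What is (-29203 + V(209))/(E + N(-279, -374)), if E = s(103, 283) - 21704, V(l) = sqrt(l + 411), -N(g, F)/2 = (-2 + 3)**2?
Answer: (29203 - 2*sqrt(155))/(21706 - sqrt(401)) ≈ 1.3455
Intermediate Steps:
N(g, F) = -2 (N(g, F) = -2*(-2 + 3)**2 = -2*1**2 = -2*1 = -2)
V(l) = sqrt(411 + l)
s(a, S) = sqrt(118 + S)
E = -21704 + sqrt(401) (E = sqrt(118 + 283) - 21704 = sqrt(401) - 21704 = -21704 + sqrt(401) ≈ -21684.)
(-29203 + V(209))/(E + N(-279, -374)) = (-29203 + sqrt(411 + 209))/((-21704 + sqrt(401)) - 2) = (-29203 + sqrt(620))/(-21706 + sqrt(401)) = (-29203 + 2*sqrt(155))/(-21706 + sqrt(401))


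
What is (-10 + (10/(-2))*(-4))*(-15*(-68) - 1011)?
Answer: 90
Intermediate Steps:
(-10 + (10/(-2))*(-4))*(-15*(-68) - 1011) = (-10 + (10*(-½))*(-4))*(1020 - 1011) = (-10 - 5*(-4))*9 = (-10 + 20)*9 = 10*9 = 90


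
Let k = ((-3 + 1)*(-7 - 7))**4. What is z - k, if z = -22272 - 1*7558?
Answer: -644486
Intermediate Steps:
z = -29830 (z = -22272 - 7558 = -29830)
k = 614656 (k = (-2*(-14))**4 = 28**4 = 614656)
z - k = -29830 - 1*614656 = -29830 - 614656 = -644486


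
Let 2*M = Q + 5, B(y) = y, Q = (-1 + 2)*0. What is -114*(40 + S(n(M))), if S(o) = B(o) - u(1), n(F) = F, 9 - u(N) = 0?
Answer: -3819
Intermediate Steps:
Q = 0 (Q = 1*0 = 0)
u(N) = 9 (u(N) = 9 - 1*0 = 9 + 0 = 9)
M = 5/2 (M = (0 + 5)/2 = (½)*5 = 5/2 ≈ 2.5000)
S(o) = -9 + o (S(o) = o - 1*9 = o - 9 = -9 + o)
-114*(40 + S(n(M))) = -114*(40 + (-9 + 5/2)) = -114*(40 - 13/2) = -114*67/2 = -3819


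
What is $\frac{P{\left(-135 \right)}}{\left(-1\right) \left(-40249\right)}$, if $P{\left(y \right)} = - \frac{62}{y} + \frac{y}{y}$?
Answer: $\frac{197}{5433615} \approx 3.6256 \cdot 10^{-5}$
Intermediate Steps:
$P{\left(y \right)} = 1 - \frac{62}{y}$ ($P{\left(y \right)} = - \frac{62}{y} + 1 = 1 - \frac{62}{y}$)
$\frac{P{\left(-135 \right)}}{\left(-1\right) \left(-40249\right)} = \frac{\frac{1}{-135} \left(-62 - 135\right)}{\left(-1\right) \left(-40249\right)} = \frac{\left(- \frac{1}{135}\right) \left(-197\right)}{40249} = \frac{197}{135} \cdot \frac{1}{40249} = \frac{197}{5433615}$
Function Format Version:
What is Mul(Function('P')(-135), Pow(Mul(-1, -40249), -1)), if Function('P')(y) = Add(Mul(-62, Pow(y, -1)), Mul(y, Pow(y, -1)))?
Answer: Rational(197, 5433615) ≈ 3.6256e-5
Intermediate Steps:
Function('P')(y) = Add(1, Mul(-62, Pow(y, -1))) (Function('P')(y) = Add(Mul(-62, Pow(y, -1)), 1) = Add(1, Mul(-62, Pow(y, -1))))
Mul(Function('P')(-135), Pow(Mul(-1, -40249), -1)) = Mul(Mul(Pow(-135, -1), Add(-62, -135)), Pow(Mul(-1, -40249), -1)) = Mul(Mul(Rational(-1, 135), -197), Pow(40249, -1)) = Mul(Rational(197, 135), Rational(1, 40249)) = Rational(197, 5433615)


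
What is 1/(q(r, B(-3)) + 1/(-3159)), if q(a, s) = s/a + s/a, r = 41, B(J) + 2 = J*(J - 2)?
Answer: 129519/82093 ≈ 1.5777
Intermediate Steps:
B(J) = -2 + J*(-2 + J) (B(J) = -2 + J*(J - 2) = -2 + J*(-2 + J))
q(a, s) = 2*s/a
1/(q(r, B(-3)) + 1/(-3159)) = 1/(2*(-2 + (-3)**2 - 2*(-3))/41 + 1/(-3159)) = 1/(2*(-2 + 9 + 6)*(1/41) - 1/3159) = 1/(2*13*(1/41) - 1/3159) = 1/(26/41 - 1/3159) = 1/(82093/129519) = 129519/82093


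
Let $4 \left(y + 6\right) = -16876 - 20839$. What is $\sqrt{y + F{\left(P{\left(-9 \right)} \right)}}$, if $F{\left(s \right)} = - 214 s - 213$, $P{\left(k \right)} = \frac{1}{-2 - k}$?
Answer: $\frac{i \sqrt{1896951}}{14} \approx 98.378 i$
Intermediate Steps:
$y = - \frac{37739}{4}$ ($y = -6 + \frac{-16876 - 20839}{4} = -6 + \frac{1}{4} \left(-37715\right) = -6 - \frac{37715}{4} = - \frac{37739}{4} \approx -9434.8$)
$F{\left(s \right)} = -213 - 214 s$
$\sqrt{y + F{\left(P{\left(-9 \right)} \right)}} = \sqrt{- \frac{37739}{4} - \left(213 + 214 \left(- \frac{1}{2 - 9}\right)\right)} = \sqrt{- \frac{37739}{4} - \left(213 + 214 \left(- \frac{1}{-7}\right)\right)} = \sqrt{- \frac{37739}{4} - \left(213 + 214 \left(\left(-1\right) \left(- \frac{1}{7}\right)\right)\right)} = \sqrt{- \frac{37739}{4} - \frac{1705}{7}} = \sqrt{- \frac{270993}{28}} = \frac{i \sqrt{1896951}}{14}$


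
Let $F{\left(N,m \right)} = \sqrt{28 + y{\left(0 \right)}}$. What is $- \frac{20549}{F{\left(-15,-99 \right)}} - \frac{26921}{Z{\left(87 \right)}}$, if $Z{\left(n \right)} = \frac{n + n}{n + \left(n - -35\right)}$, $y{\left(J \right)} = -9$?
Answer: $- \frac{5626489}{174} - \frac{20549 \sqrt{19}}{19} \approx -37050.0$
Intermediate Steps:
$F{\left(N,m \right)} = \sqrt{19}$ ($F{\left(N,m \right)} = \sqrt{28 - 9} = \sqrt{19}$)
$Z{\left(n \right)} = \frac{2 n}{35 + 2 n}$ ($Z{\left(n \right)} = \frac{2 n}{n + \left(n + 35\right)} = \frac{2 n}{n + \left(35 + n\right)} = \frac{2 n}{35 + 2 n}$)
$- \frac{20549}{F{\left(-15,-99 \right)}} - \frac{26921}{Z{\left(87 \right)}} = - \frac{20549}{\sqrt{19}} - \frac{26921}{2 \cdot 87 \frac{1}{35 + 2 \cdot 87}} = - 20549 \frac{\sqrt{19}}{19} - \frac{26921}{2 \cdot 87 \frac{1}{35 + 174}} = - \frac{20549 \sqrt{19}}{19} - \frac{26921}{2 \cdot 87 \cdot \frac{1}{209}} = - \frac{20549 \sqrt{19}}{19} - \frac{26921}{\frac{174}{209}} = - \frac{20549 \sqrt{19}}{19} - \frac{5626489}{174} = - \frac{5626489}{174} - \frac{20549 \sqrt{19}}{19}$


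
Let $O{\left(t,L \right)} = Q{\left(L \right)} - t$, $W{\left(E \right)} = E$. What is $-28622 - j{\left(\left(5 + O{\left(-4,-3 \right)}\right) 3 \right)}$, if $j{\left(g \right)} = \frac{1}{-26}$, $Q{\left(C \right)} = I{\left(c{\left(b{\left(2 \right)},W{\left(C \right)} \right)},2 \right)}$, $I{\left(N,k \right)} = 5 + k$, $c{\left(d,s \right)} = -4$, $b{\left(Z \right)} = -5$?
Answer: $- \frac{744171}{26} \approx -28622.0$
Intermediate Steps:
$Q{\left(C \right)} = 7$ ($Q{\left(C \right)} = 5 + 2 = 7$)
$O{\left(t,L \right)} = 7 - t$
$j{\left(g \right)} = - \frac{1}{26}$
$-28622 - j{\left(\left(5 + O{\left(-4,-3 \right)}\right) 3 \right)} = -28622 - - \frac{1}{26} = -28622 + \frac{1}{26} = - \frac{744171}{26}$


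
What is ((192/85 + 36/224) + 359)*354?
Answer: 304503189/2380 ≈ 1.2794e+5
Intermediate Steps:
((192/85 + 36/224) + 359)*354 = ((192*(1/85) + 36*(1/224)) + 359)*354 = ((192/85 + 9/56) + 359)*354 = (11517/4760 + 359)*354 = (1720357/4760)*354 = 304503189/2380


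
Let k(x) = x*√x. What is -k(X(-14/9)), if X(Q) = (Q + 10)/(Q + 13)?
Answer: -152*√1957/10609 ≈ -0.63382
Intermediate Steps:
X(Q) = (10 + Q)/(13 + Q)
k(x) = x^(3/2)
-k(X(-14/9)) = -((10 - 14/9)/(13 - 14/9))^(3/2) = -((76/9)/(103/9))^(3/2) = -((9/103)*(76/9))^(3/2) = -(76/103)^(3/2) = -152*√1957/10609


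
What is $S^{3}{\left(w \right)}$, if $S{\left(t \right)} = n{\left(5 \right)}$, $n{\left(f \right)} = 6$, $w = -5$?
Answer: $216$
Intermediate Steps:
$S{\left(t \right)} = 6$
$S^{3}{\left(w \right)} = 6^{3} = 216$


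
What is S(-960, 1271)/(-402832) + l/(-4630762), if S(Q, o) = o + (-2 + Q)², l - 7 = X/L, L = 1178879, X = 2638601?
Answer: -2529520863803679449/1099551712194929968 ≈ -2.3005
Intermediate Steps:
l = 10890754/1178879 (l = 7 + 2638601/1178879 = 10890754/1178879 ≈ 9.2382)
S(-960, 1271)/(-402832) + l/(-4630762) = (1271 + (-2 - 960)²)/(-402832) + (10890754/1178879)/(-4630762) = (1271 + (-962)²)*(-1/402832) + (10890754/1178879)*(-1/4630762) = (1271 + 925444)*(-1/402832) - 5445377/2729554037899 = 926715*(-1/402832) - 5445377/2729554037899 = -926715/402832 - 5445377/2729554037899 = -2529520863803679449/1099551712194929968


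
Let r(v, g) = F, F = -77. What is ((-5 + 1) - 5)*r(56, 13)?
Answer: 693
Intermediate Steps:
r(v, g) = -77
((-5 + 1) - 5)*r(56, 13) = ((-5 + 1) - 5)*(-77) = (-4 - 5)*(-77) = -9*(-77) = 693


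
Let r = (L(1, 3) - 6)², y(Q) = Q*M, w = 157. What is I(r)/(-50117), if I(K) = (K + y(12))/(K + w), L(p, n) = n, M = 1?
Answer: -21/8319422 ≈ -2.5242e-6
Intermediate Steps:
y(Q) = Q (y(Q) = Q*1 = Q)
r = 9 (r = (3 - 6)² = (-3)² = 9)
I(K) = (12 + K)/(157 + K) (I(K) = (K + 12)/(K + 157) = (12 + K)/(157 + K))
I(r)/(-50117) = ((12 + 9)/(157 + 9))/(-50117) = (21/166)*(-1/50117) = -21/8319422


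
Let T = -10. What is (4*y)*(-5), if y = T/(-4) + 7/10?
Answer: -64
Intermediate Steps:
y = 16/5 (y = -10/(-4) + 7/10 = -10*(-¼) + 7*(⅒) = 5/2 + 7/10 = 16/5 ≈ 3.2000)
(4*y)*(-5) = (4*(16/5))*(-5) = (64/5)*(-5) = -64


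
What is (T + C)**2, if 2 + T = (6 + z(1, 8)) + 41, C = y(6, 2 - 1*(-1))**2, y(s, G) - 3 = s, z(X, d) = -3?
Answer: 15129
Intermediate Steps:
y(s, G) = 3 + s
C = 81 (C = (3 + 6)**2 = 9**2 = 81)
T = 42 (T = -2 + ((6 - 3) + 41) = -2 + (3 + 41) = -2 + 44 = 42)
(T + C)**2 = (42 + 81)**2 = 123**2 = 15129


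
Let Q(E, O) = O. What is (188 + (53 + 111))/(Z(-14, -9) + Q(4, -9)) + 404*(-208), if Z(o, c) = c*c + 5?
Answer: -588192/7 ≈ -84027.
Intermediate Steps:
Z(o, c) = 5 + c**2 (Z(o, c) = c**2 + 5 = 5 + c**2)
(188 + (53 + 111))/(Z(-14, -9) + Q(4, -9)) + 404*(-208) = (188 + (53 + 111))/((5 + (-9)**2) - 9) + 404*(-208) = (188 + 164)/((5 + 81) - 9) - 84032 = 352/(86 - 9) - 84032 = 352/77 - 84032 = 352*(1/77) - 84032 = 32/7 - 84032 = -588192/7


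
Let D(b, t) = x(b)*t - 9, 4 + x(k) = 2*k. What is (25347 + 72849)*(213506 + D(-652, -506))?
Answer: 85955377620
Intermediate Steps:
x(k) = -4 + 2*k
D(b, t) = -9 + t*(-4 + 2*b) (D(b, t) = (-4 + 2*b)*t - 9 = t*(-4 + 2*b) - 9 = -9 + t*(-4 + 2*b))
(25347 + 72849)*(213506 + D(-652, -506)) = (25347 + 72849)*(213506 + (-9 + 2*(-506)*(-2 - 652))) = 98196*(213506 + (-9 + 2*(-506)*(-654))) = 98196*(213506 + (-9 + 661848)) = 98196*(213506 + 661839) = 98196*875345 = 85955377620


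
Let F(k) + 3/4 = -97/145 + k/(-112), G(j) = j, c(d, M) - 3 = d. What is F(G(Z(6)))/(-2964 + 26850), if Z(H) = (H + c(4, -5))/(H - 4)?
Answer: -15991/258605760 ≈ -6.1835e-5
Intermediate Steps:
c(d, M) = 3 + d
Z(H) = (7 + H)/(-4 + H) (Z(H) = (H + (3 + 4))/(H - 4) = (H + 7)/(-4 + H) = (7 + H)/(-4 + H))
F(k) = -823/580 - k/112 (F(k) = -¾ + (-97/145 + k/(-112)) = -¾ + (-97*1/145 + k*(-1/112)) = -¾ + (-97/145 - k/112) = -823/580 - k/112)
F(G(Z(6)))/(-2964 + 26850) = (-823/580 - (7 + 6)/(112*(-4 + 6)))/(-2964 + 26850) = (-823/580 - 13/(112*2))/23886 = (-823/580 - 13/224)*(1/23886) = -47973/32480*1/23886 = -15991/258605760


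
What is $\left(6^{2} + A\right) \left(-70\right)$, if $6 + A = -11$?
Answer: $-1330$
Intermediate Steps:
$A = -17$ ($A = -6 - 11 = -17$)
$\left(6^{2} + A\right) \left(-70\right) = \left(6^{2} - 17\right) \left(-70\right) = \left(36 - 17\right) \left(-70\right) = 19 \left(-70\right) = -1330$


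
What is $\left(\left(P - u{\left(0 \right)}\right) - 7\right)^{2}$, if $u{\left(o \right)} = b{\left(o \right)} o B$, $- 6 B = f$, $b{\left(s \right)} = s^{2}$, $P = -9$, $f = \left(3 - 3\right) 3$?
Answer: $256$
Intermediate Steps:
$f = 0$ ($f = 0 \cdot 3 = 0$)
$B = 0$ ($B = \left(- \frac{1}{6}\right) 0 = 0$)
$u{\left(o \right)} = 0$ ($u{\left(o \right)} = o^{2} o 0 = o^{3} \cdot 0 = 0$)
$\left(\left(P - u{\left(0 \right)}\right) - 7\right)^{2} = \left(\left(-9 - 0\right) - 7\right)^{2} = \left(\left(-9 + 0\right) - 7\right)^{2} = \left(-9 - 7\right)^{2} = \left(-16\right)^{2} = 256$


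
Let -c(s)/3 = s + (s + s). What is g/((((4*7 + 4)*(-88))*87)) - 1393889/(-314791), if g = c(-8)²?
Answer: 1770103007/401673316 ≈ 4.4068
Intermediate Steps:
c(s) = -9*s (c(s) = -3*(s + (s + s)) = -3*(s + 2*s) = -9*s)
g = 5184 (g = (-9*(-8))² = 72² = 5184)
g/((((4*7 + 4)*(-88))*87)) - 1393889/(-314791) = 5184/((((4*7 + 4)*(-88))*87)) - 1393889/(-314791) = 5184/((((28 + 4)*(-88))*87)) - 1393889*(-1/314791) = 5184/(((32*(-88))*87)) + 1393889/314791 = 5184/((-2816*87)) + 1393889/314791 = 5184/(-244992) + 1393889/314791 = 5184*(-1/244992) + 1393889/314791 = -27/1276 + 1393889/314791 = 1770103007/401673316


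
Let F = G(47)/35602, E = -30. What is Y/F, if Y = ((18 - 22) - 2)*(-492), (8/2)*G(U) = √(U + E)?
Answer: 420388416*√17/17 ≈ 1.0196e+8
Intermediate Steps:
G(U) = √(-30 + U)/4 (G(U) = √(U - 30)/4 = √(-30 + U)/4)
F = √17/142408 (F = (√(-30 + 47)/4)/35602 = (√17/4)*(1/35602) = √17/142408 ≈ 2.8953e-5)
Y = 2952 (Y = (-4 - 2)*(-492) = -6*(-492) = 2952)
Y/F = 2952/((√17/142408)) = 2952*(142408*√17/17) = 420388416*√17/17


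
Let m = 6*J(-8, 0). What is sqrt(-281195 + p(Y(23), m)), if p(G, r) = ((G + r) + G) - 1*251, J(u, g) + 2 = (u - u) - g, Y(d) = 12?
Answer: I*sqrt(281434) ≈ 530.5*I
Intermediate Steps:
J(u, g) = -2 - g (J(u, g) = -2 + ((u - u) - g) = -2 + (0 - g) = -2 - g)
m = -12 (m = 6*(-2 - 1*0) = 6*(-2 + 0) = 6*(-2) = -12)
p(G, r) = -251 + r + 2*G (p(G, r) = (r + 2*G) - 251 = -251 + r + 2*G)
sqrt(-281195 + p(Y(23), m)) = sqrt(-281195 + (-251 - 12 + 2*12)) = sqrt(-281195 + (-251 - 12 + 24)) = sqrt(-281195 - 239) = sqrt(-281434) = I*sqrt(281434)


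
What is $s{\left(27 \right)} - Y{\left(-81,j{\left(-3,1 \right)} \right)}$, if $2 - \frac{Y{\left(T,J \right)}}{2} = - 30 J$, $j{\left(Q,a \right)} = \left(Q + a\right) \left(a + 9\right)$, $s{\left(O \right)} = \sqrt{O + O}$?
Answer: $1196 + 3 \sqrt{6} \approx 1203.3$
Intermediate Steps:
$s{\left(O \right)} = \sqrt{2} \sqrt{O}$ ($s{\left(O \right)} = \sqrt{2 O} = \sqrt{2} \sqrt{O}$)
$j{\left(Q,a \right)} = \left(9 + a\right) \left(Q + a\right)$ ($j{\left(Q,a \right)} = \left(Q + a\right) \left(9 + a\right) = \left(9 + a\right) \left(Q + a\right)$)
$Y{\left(T,J \right)} = 4 + 60 J$ ($Y{\left(T,J \right)} = 4 - 2 \left(- 30 J\right) = 4 + 60 J$)
$s{\left(27 \right)} - Y{\left(-81,j{\left(-3,1 \right)} \right)} = \sqrt{2} \sqrt{27} - \left(4 + 60 \left(1^{2} + 9 \left(-3\right) + 9 \cdot 1 - 3\right)\right) = \sqrt{2} \cdot 3 \sqrt{3} - \left(4 + 60 \left(1 - 27 + 9 - 3\right)\right) = 3 \sqrt{6} - \left(4 + 60 \left(-20\right)\right) = 3 \sqrt{6} - \left(4 - 1200\right) = 3 \sqrt{6} - -1196 = 3 \sqrt{6} + 1196 = 1196 + 3 \sqrt{6}$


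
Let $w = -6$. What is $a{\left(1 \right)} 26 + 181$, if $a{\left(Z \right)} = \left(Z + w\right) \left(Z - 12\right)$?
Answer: $1611$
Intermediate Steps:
$a{\left(Z \right)} = \left(-12 + Z\right) \left(-6 + Z\right)$ ($a{\left(Z \right)} = \left(Z - 6\right) \left(Z - 12\right) = \left(-6 + Z\right) \left(-12 + Z\right) = \left(-12 + Z\right) \left(-6 + Z\right)$)
$a{\left(1 \right)} 26 + 181 = \left(72 + 1^{2} - 18\right) 26 + 181 = \left(72 + 1 - 18\right) 26 + 181 = 55 \cdot 26 + 181 = 1430 + 181 = 1611$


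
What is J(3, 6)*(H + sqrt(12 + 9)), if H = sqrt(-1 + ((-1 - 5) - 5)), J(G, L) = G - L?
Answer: -3*sqrt(21) - 6*I*sqrt(3) ≈ -13.748 - 10.392*I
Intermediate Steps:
H = 2*I*sqrt(3) (H = sqrt(-1 + (-6 - 5)) = sqrt(-1 - 11) = sqrt(-12) = 2*I*sqrt(3) ≈ 3.4641*I)
J(3, 6)*(H + sqrt(12 + 9)) = (3 - 1*6)*(2*I*sqrt(3) + sqrt(12 + 9)) = (3 - 6)*(2*I*sqrt(3) + sqrt(21)) = -3*(sqrt(21) + 2*I*sqrt(3)) = -3*sqrt(21) - 6*I*sqrt(3)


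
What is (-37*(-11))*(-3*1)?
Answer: -1221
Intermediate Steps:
(-37*(-11))*(-3*1) = 407*(-3) = -1221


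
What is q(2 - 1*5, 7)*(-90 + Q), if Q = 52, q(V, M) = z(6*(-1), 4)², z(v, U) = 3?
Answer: -342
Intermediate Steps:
q(V, M) = 9 (q(V, M) = 3² = 9)
q(2 - 1*5, 7)*(-90 + Q) = 9*(-90 + 52) = 9*(-38) = -342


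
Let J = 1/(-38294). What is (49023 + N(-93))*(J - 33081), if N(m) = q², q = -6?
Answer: -62148128360085/38294 ≈ -1.6229e+9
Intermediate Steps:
N(m) = 36 (N(m) = (-6)² = 36)
J = -1/38294 ≈ -2.6114e-5
(49023 + N(-93))*(J - 33081) = (49023 + 36)*(-1/38294 - 33081) = 49059*(-1266803815/38294) = -62148128360085/38294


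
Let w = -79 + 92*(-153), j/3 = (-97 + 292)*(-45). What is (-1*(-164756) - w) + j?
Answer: 152586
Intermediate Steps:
j = -26325 (j = 3*((-97 + 292)*(-45)) = 3*(195*(-45)) = 3*(-8775) = -26325)
w = -14155 (w = -79 - 14076 = -14155)
(-1*(-164756) - w) + j = (-1*(-164756) - 1*(-14155)) - 26325 = (164756 + 14155) - 26325 = 178911 - 26325 = 152586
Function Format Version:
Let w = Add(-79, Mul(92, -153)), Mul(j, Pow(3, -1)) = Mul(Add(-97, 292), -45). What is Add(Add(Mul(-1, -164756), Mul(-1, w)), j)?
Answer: 152586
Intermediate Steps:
j = -26325 (j = Mul(3, Mul(Add(-97, 292), -45)) = Mul(3, Mul(195, -45)) = Mul(3, -8775) = -26325)
w = -14155 (w = Add(-79, -14076) = -14155)
Add(Add(Mul(-1, -164756), Mul(-1, w)), j) = Add(Add(Mul(-1, -164756), Mul(-1, -14155)), -26325) = Add(Add(164756, 14155), -26325) = Add(178911, -26325) = 152586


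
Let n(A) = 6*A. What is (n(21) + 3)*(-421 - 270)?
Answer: -89139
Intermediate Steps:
(n(21) + 3)*(-421 - 270) = (6*21 + 3)*(-421 - 270) = (126 + 3)*(-691) = 129*(-691) = -89139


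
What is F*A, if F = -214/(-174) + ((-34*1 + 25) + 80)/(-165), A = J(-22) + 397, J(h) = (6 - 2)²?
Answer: 1580138/4785 ≈ 330.23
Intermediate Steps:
J(h) = 16 (J(h) = 4² = 16)
A = 413 (A = 16 + 397 = 413)
F = 3826/4785 (F = -214*(-1/174) + ((-34 + 25) + 80)*(-1/165) = 107/87 + (-9 + 80)*(-1/165) = 107/87 + 71*(-1/165) = 107/87 - 71/165 = 3826/4785 ≈ 0.79958)
F*A = (3826/4785)*413 = 1580138/4785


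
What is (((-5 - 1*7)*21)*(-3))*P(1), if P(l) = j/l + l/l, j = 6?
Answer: 5292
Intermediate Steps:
P(l) = 1 + 6/l (P(l) = 6/l + l/l = 6/l + 1 = 1 + 6/l)
(((-5 - 1*7)*21)*(-3))*P(1) = (((-5 - 1*7)*21)*(-3))*((6 + 1)/1) = (((-5 - 7)*21)*(-3))*(1*7) = (-12*21*(-3))*7 = -252*(-3)*7 = 756*7 = 5292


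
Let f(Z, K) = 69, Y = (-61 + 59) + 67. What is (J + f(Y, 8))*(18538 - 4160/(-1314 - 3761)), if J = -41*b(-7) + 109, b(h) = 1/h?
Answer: 24217352874/7105 ≈ 3.4085e+6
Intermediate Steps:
b(h) = 1/h
Y = 65 (Y = -2 + 67 = 65)
J = 804/7 (J = -41/(-7) + 109 = -41*(-⅐) + 109 = 41/7 + 109 = 804/7 ≈ 114.86)
(J + f(Y, 8))*(18538 - 4160/(-1314 - 3761)) = (804/7 + 69)*(18538 - 4160/(-1314 - 3761)) = 1287*(18538 - 4160/(-5075))/7 = 1287*(18538 - 4160*(-1/5075))/7 = 1287*(18538 + 832/1015)/7 = (1287/7)*(18816902/1015) = 24217352874/7105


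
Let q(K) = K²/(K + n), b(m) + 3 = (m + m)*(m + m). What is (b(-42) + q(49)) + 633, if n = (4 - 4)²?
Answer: 7735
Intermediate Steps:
b(m) = -3 + 4*m² (b(m) = -3 + (m + m)*(m + m) = -3 + (2*m)*(2*m) = -3 + 4*m²)
n = 0 (n = 0² = 0)
q(K) = K (q(K) = K²/(K + 0) = K²/K = K)
(b(-42) + q(49)) + 633 = ((-3 + 4*(-42)²) + 49) + 633 = ((-3 + 4*1764) + 49) + 633 = ((-3 + 7056) + 49) + 633 = (7053 + 49) + 633 = 7102 + 633 = 7735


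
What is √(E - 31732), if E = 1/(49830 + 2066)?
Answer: I*√21365114462354/25948 ≈ 178.13*I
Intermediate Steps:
E = 1/51896 ≈ 1.9269e-5
√(E - 31732) = √(1/51896 - 31732) = √(-1646763871/51896) = I*√21365114462354/25948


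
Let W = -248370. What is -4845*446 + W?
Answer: -2409240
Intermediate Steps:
-4845*446 + W = -4845*446 - 248370 = -2160870 - 248370 = -2409240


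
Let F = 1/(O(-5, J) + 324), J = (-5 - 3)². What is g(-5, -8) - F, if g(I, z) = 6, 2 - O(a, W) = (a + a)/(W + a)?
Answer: 115405/19244 ≈ 5.9969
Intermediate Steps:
J = 64 (J = (-8)² = 64)
O(a, W) = 2 - 2*a/(W + a) (O(a, W) = 2 - (a + a)/(W + a) = 2 - 2*a/(W + a))
F = 59/19244 (F = 1/(2*64/(64 - 5) + 324) = 1/(2*64/59 + 324) = 1/(2*64*(1/59) + 324) = 1/(128/59 + 324) = 1/(19244/59) = 59/19244 ≈ 0.0030659)
g(-5, -8) - F = 6 - 1*59/19244 = 6 - 59/19244 = 115405/19244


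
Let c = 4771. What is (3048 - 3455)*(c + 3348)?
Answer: -3304433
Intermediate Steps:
(3048 - 3455)*(c + 3348) = (3048 - 3455)*(4771 + 3348) = -407*8119 = -3304433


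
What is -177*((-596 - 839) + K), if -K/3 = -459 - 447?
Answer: -227091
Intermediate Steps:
K = 2718 (K = -3*(-459 - 447) = -3*(-906) = 2718)
-177*((-596 - 839) + K) = -177*((-596 - 839) + 2718) = -177*(-1435 + 2718) = -177*1283 = -227091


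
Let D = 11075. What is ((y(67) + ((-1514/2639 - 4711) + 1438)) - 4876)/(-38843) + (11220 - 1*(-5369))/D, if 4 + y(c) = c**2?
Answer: 1807587485503/1135261447775 ≈ 1.5922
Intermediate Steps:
y(c) = -4 + c**2
((y(67) + ((-1514/2639 - 4711) + 1438)) - 4876)/(-38843) + (11220 - 1*(-5369))/D = (((-4 + 67**2) + ((-1514/2639 - 4711) + 1438)) - 4876)/(-38843) + (11220 - 1*(-5369))/11075 = (((-4 + 4489) + ((-1514*1/2639 - 4711) + 1438)) - 4876)*(-1/38843) + (11220 + 5369)*(1/11075) = ((4485 + ((-1514/2639 - 4711) + 1438)) - 4876)*(-1/38843) + 16589*(1/11075) = ((4485 + (-12433843/2639 + 1438)) - 4876)*(-1/38843) + 16589/11075 = ((4485 - 8638961/2639) - 4876)*(-1/38843) + 16589/11075 = (3196954/2639 - 4876)*(-1/38843) + 16589/11075 = -9670810/2639*(-1/38843) + 16589/11075 = 9670810/102506677 + 16589/11075 = 1807587485503/1135261447775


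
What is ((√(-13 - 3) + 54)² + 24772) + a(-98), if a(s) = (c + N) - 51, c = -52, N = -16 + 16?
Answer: 27569 + 432*I ≈ 27569.0 + 432.0*I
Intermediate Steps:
N = 0
a(s) = -103 (a(s) = (-52 + 0) - 51 = -52 - 51 = -103)
((√(-13 - 3) + 54)² + 24772) + a(-98) = ((√(-13 - 3) + 54)² + 24772) - 103 = ((√(-16) + 54)² + 24772) - 103 = ((4*I + 54)² + 24772) - 103 = ((54 + 4*I)² + 24772) - 103 = (24772 + (54 + 4*I)²) - 103 = 24669 + (54 + 4*I)²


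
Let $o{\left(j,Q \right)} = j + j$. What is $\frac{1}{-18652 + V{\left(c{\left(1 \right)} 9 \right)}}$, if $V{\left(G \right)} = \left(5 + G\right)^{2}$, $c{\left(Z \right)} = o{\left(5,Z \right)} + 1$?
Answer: $- \frac{1}{7836} \approx -0.00012762$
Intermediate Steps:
$o{\left(j,Q \right)} = 2 j$
$c{\left(Z \right)} = 11$ ($c{\left(Z \right)} = 2 \cdot 5 + 1 = 10 + 1 = 11$)
$\frac{1}{-18652 + V{\left(c{\left(1 \right)} 9 \right)}} = \frac{1}{-18652 + \left(5 + 11 \cdot 9\right)^{2}} = \frac{1}{-18652 + \left(5 + 99\right)^{2}} = \frac{1}{-18652 + 104^{2}} = \frac{1}{-18652 + 10816} = \frac{1}{-7836} = - \frac{1}{7836}$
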